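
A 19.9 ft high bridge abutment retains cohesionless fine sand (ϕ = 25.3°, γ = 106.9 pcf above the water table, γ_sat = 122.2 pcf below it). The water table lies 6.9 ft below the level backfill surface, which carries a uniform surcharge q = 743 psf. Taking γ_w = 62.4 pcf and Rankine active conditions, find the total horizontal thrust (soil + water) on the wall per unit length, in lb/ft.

18100 lb/ft

K_a = tan²(45° − φ/2) = 0.4012.
γ' = 122.2 − 62.4 = 59.80 pcf. h₂ = H − d_w = 13.0 ft.
σ'_h: at surface K_a·q = 298.1; at WT K_a(q+γd_w) = 594.0; at base K_a(q+γd_w+γ'h₂) = 905.9 psf.
P₁ = ½(298.1+594.0)×6.9 = 3078; P₂ = ½(594.0+905.9)×13.0 = 9749; P_w = ½γ_w h₂² = 5273.
Total = 3078+9749+5273 = 18100 lb/ft.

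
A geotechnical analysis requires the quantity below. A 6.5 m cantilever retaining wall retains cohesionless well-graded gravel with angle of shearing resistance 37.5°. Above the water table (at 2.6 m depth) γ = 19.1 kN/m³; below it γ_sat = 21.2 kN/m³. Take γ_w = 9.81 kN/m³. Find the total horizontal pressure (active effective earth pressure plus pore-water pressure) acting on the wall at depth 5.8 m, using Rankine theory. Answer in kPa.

52.3 kPa

K_a = (1 − sin φ)/(1 + sin φ) = 0.2432.
γ' = 21.2 − 9.81 = 11.39 kN/m³.
Effective vertical stress at 5.8 m: σ'_v = 19.1×2.6 + 11.39×3.20 = 86.11 kPa.
σ'_h = K_a σ'_v = 0.2432 × 86.11 = 20.94 kPa; u = γ_w × 3.20 = 31.39 kPa.
Total σ_h = 20.94 + 31.39 = 52.33 kPa.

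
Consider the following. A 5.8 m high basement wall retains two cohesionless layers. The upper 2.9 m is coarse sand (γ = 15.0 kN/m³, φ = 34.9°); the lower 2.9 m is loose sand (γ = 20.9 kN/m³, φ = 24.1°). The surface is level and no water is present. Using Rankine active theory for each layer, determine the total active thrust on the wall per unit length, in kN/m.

107 kN/m

K_a1 = tan²(45°−34.9°/2) = 0.2721; K_a2 = tan²(45°−24.1°/2) = 0.4201.
Layer 1: σ at base = K_a1 γ₁ h₁ = 11.84 kPa; P₁ = ½×11.84×2.9 = 17.17.
Layer 2: σ_v at top = γ₁h₁ = 43.50; σ_h top = K_a2×43.50 = 18.28; σ_h base = K_a2×(43.50+20.9×2.9) = 43.74.
P₂ = ½(18.28+43.74)×2.9 = 89.92. Total P_a = 17.17+89.92 = 107.1 kN/m.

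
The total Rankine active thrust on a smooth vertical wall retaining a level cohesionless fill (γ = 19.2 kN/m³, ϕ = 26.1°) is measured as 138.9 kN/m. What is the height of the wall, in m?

K_a = 0.3889. P_a = ½ K_a γ H² ⇒ H = √(2P_a/(K_a γ)).
H = √(2×138.9/(0.3889×19.2)) = 6.099 m.

6.10 m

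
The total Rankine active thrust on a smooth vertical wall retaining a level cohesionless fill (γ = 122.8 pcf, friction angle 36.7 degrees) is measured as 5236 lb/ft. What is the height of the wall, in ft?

K_a = 0.2519. P_a = ½ K_a γ H² ⇒ H = √(2P_a/(K_a γ)).
H = √(2×5236/(0.2519×122.8)) = 18.40 ft.

18.4 ft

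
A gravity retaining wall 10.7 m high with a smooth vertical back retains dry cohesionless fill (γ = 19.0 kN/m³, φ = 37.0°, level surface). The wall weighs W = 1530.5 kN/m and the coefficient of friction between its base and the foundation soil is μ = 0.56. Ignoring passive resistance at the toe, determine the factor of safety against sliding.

K_a = tan²(45° − 37.0°/2) = 0.2486.
P_a = ½K_aγH² = 0.5×0.2486×19.0×10.7² = 270.4 kN/m, acting at H/3 = 3.567 m above the base.
FS_sliding = μW / P_a = 0.56×1530.5 / 270.4 = 3.170.

3.17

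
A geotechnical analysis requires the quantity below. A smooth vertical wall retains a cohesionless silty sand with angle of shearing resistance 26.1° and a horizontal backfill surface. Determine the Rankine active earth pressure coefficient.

K_a = (1 − sin φ)/(1 + sin φ) = (1 − sin 26.1°)/(1 + sin 26.1°) = 0.3889.

0.389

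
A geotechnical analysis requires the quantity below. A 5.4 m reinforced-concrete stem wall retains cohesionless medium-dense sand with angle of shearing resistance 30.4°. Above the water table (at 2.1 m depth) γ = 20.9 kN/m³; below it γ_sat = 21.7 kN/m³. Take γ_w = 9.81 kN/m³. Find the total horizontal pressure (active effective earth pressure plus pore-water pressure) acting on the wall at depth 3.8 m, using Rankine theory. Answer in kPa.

37.7 kPa

K_a = (1 − sin φ)/(1 + sin φ) = 0.3280.
γ' = 21.7 − 9.81 = 11.89 kN/m³.
Effective vertical stress at 3.8 m: σ'_v = 20.9×2.1 + 11.89×1.70 = 64.10 kPa.
σ'_h = K_a σ'_v = 0.3280 × 64.10 = 21.03 kPa; u = γ_w × 1.70 = 16.68 kPa.
Total σ_h = 21.03 + 16.68 = 37.70 kPa.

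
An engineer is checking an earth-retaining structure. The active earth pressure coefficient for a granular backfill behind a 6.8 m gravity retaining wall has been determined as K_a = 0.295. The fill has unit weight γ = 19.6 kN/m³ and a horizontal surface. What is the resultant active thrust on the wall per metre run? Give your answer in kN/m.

P = ½ K_a γ H² = 0.5 × 0.295 × 19.6 × 6.8² = 133.7 kN/m.

134 kN/m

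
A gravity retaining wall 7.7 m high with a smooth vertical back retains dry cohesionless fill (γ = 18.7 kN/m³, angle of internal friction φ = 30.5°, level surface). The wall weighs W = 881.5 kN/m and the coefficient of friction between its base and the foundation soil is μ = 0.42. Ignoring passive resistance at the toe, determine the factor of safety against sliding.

2.04

K_a = tan²(45° − 30.5°/2) = 0.3267.
P_a = ½K_aγH² = 0.5×0.3267×18.7×7.7² = 181.1 kN/m, acting at H/3 = 2.567 m above the base.
FS_sliding = μW / P_a = 0.42×881.5 / 181.1 = 2.044.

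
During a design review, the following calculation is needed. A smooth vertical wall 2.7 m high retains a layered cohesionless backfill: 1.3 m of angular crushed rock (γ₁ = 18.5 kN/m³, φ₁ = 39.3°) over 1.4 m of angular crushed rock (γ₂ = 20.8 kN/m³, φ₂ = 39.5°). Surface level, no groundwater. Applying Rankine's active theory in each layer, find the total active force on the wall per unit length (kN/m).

15.5 kN/m

K_a1 = tan²(45°−39.3°/2) = 0.2245; K_a2 = tan²(45°−39.5°/2) = 0.2224.
Layer 1: σ at base = K_a1 γ₁ h₁ = 5.398 kPa; P₁ = ½×5.398×1.3 = 3.509.
Layer 2: σ_v at top = γ₁h₁ = 24.05; σ_h top = K_a2×24.05 = 5.350; σ_h base = K_a2×(24.05+20.8×1.4) = 11.83.
P₂ = ½(5.350+11.83)×1.4 = 12.02. Total P_a = 3.509+12.02 = 15.53 kN/m.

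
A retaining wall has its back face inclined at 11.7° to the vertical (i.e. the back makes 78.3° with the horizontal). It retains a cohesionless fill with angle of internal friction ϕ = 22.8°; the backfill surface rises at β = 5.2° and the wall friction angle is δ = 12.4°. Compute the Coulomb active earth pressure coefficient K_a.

K_a = sin²(α+φ) / [sin²α · sin(α−δ) · (1 + √{sin(φ+δ)sin(φ−β) / (sin(α−δ)sin(α+β))})²].
With α = 78.3°, φ = 22.8°, δ = 12.4°, β = 5.2°: K_a = 0.5317.

0.532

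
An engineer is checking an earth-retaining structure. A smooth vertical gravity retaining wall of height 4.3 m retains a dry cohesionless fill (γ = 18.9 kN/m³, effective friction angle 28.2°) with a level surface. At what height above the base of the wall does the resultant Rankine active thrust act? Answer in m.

1.43 m

K_a = 0.3582.
The pressure distribution is triangular, so the resultant acts at H/3 above the base = 4.3/3 = 1.433 m.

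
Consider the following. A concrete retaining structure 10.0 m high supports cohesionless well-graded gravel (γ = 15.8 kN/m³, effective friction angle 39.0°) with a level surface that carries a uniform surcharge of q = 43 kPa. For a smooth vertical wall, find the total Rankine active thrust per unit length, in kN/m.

K_a = tan²(45° − φ/2) = 0.2275.
Soil triangle: ½ K_a γ H² = 0.5×0.2275×15.8×10.0² = 179.7 kN/m.
Surcharge rectangle: K_a q H = 0.2275×43×10.0 = 97.83 kN/m.
Total = 179.7 + 97.83 = 277.6 kN/m.

278 kN/m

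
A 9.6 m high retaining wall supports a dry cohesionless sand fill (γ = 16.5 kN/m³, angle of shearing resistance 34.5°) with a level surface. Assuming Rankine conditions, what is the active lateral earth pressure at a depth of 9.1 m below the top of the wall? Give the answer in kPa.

K_a = (1 − sin φ)/(1 + sin φ) = 0.2768.
σ_h = K_a γ z = 0.2768 × 16.5 × 9.1 = 41.56 kPa.

41.6 kPa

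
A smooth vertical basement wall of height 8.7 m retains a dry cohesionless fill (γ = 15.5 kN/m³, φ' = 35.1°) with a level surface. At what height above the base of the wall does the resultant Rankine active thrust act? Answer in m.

K_a = 0.2698.
The pressure distribution is triangular, so the resultant acts at H/3 above the base = 8.7/3 = 2.900 m.

2.90 m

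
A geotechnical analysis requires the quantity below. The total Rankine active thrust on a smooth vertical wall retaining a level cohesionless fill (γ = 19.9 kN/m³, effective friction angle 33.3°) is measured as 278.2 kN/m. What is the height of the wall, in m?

9.80 m

K_a = 0.2911. P_a = ½ K_a γ H² ⇒ H = √(2P_a/(K_a γ)).
H = √(2×278.2/(0.2911×19.9)) = 9.800 m.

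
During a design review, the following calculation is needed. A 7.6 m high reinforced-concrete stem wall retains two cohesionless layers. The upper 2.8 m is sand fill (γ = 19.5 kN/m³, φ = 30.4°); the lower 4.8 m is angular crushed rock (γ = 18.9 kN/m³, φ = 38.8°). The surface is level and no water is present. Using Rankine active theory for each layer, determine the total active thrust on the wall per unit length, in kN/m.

135 kN/m

K_a1 = tan²(45°−30.4°/2) = 0.3280; K_a2 = tan²(45°−38.8°/2) = 0.2296.
Layer 1: σ at base = K_a1 γ₁ h₁ = 17.91 kPa; P₁ = ½×17.91×2.8 = 25.07.
Layer 2: σ_v at top = γ₁h₁ = 54.60; σ_h top = K_a2×54.60 = 12.53; σ_h base = K_a2×(54.60+18.9×4.8) = 33.36.
P₂ = ½(12.53+33.36)×4.8 = 110.1. Total P_a = 25.07+110.1 = 135.2 kN/m.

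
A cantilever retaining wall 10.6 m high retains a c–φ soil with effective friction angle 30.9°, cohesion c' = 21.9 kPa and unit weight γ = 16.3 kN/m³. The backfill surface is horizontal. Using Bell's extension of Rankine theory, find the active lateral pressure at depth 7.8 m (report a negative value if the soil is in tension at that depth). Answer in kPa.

K_a = (1 − sin φ)/(1 + sin φ) = 0.3214.
σ_a = K_a γ z − 2c√K_a = 0.3214×16.3×7.8 − 2×21.9×0.5669 = 16.03 kPa.

16.0 kPa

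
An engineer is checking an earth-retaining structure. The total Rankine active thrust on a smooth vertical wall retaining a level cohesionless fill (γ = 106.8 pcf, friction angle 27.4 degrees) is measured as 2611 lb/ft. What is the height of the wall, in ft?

11.5 ft

K_a = 0.3697. P_a = ½ K_a γ H² ⇒ H = √(2P_a/(K_a γ)).
H = √(2×2611/(0.3697×106.8)) = 11.50 ft.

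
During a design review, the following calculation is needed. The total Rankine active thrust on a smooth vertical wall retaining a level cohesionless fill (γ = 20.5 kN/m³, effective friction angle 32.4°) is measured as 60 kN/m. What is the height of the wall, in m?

K_a = 0.3022. P_a = ½ K_a γ H² ⇒ H = √(2P_a/(K_a γ)).
H = √(2×60/(0.3022×20.5)) = 4.401 m.

4.40 m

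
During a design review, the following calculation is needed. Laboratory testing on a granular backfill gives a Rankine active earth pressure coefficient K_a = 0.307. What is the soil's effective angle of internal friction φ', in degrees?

K_a = tan²(45° − φ/2) ⇒ 45° − φ/2 = arctan(√0.307) = 28.99°.
φ = 2(45° − 28.99°) = 32.02°.

32.0°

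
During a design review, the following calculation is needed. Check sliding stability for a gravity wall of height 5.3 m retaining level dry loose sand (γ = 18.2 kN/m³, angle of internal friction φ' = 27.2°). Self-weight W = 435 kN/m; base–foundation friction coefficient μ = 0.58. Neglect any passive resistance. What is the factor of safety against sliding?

K_a = tan²(45° − 27.2°/2) = 0.3726.
P_a = ½K_aγH² = 0.5×0.3726×18.2×5.3² = 95.24 kN/m, acting at H/3 = 1.767 m above the base.
FS_sliding = μW / P_a = 0.58×435 / 95.24 = 2.649.

2.65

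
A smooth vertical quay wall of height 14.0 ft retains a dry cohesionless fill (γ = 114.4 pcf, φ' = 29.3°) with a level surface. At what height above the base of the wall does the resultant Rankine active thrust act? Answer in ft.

K_a = 0.3428.
The pressure distribution is triangular, so the resultant acts at H/3 above the base = 14.0/3 = 4.667 ft.

4.67 ft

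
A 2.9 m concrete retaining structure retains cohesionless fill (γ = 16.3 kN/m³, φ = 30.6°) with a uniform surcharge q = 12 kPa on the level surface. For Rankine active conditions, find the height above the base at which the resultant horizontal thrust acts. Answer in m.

K_a = 0.3253.
Triangular part P₁ = ½K_aγH² = 22.30 at H/3 = 0.9667 m; rectangular part P₂ = K_a q H = 11.32 at H/2 = 1.450 m.
ȳ = (P₁·0.9667 + P₂·1.450)/(P₁+P₂) = 1.129 m.

1.13 m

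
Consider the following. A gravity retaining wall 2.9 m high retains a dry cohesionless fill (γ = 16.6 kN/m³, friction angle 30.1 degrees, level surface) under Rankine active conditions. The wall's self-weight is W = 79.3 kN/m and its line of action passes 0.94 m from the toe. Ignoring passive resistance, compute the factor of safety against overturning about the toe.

K_a = tan²(45° − 30.1°/2) = 0.3320.
P_a = ½K_aγH² = 0.5×0.3320×16.6×2.9² = 23.17 kN/m, acting at H/3 = 0.9667 m above the base.
Overturning moment M_o = P_a × H/3 = 23.17 × 0.9667 = 22.40.
Resisting moment M_r = W × 0.94 = 79.3 × 0.94 = 74.54.
FS_overturning = M_r/M_o = 74.54/22.40 = 3.328.

3.33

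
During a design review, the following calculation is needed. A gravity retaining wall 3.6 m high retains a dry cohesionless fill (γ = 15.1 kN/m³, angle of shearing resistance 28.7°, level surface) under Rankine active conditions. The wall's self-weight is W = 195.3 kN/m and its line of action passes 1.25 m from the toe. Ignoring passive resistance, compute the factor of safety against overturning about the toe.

5.92

K_a = tan²(45° − 28.7°/2) = 0.3511.
P_a = ½K_aγH² = 0.5×0.3511×15.1×3.6² = 34.36 kN/m, acting at H/3 = 1.200 m above the base.
Overturning moment M_o = P_a × H/3 = 34.36 × 1.200 = 41.23.
Resisting moment M_r = W × 1.25 = 195.3 × 1.25 = 244.1.
FS_overturning = M_r/M_o = 244.1/41.23 = 5.921.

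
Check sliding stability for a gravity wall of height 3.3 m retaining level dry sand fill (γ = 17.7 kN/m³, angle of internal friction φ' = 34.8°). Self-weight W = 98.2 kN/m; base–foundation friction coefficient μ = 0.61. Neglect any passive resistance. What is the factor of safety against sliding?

K_a = tan²(45° − 34.8°/2) = 0.2733.
P_a = ½K_aγH² = 0.5×0.2733×17.7×3.3² = 26.34 kN/m, acting at H/3 = 1.100 m above the base.
FS_sliding = μW / P_a = 0.61×98.2 / 26.34 = 2.274.

2.27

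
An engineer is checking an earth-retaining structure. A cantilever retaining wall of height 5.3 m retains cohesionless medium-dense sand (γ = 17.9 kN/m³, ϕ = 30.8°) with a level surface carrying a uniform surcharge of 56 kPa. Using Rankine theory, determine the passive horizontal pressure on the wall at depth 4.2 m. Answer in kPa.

406 kPa

K_p = (1 + sin φ)/(1 − sin φ) = 3.099.
σ_v = γz + q = 17.9 × 4.2 + 56 = 131.2 kPa.
σ_h = K_p σ_v = 3.099 × 131.2 = 406.5 kPa.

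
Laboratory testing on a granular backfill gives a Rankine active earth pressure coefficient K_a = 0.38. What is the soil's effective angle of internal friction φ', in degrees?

26.7°

K_a = tan²(45° − φ/2) ⇒ 45° − φ/2 = arctan(√0.38) = 31.65°.
φ = 2(45° − 31.65°) = 26.70°.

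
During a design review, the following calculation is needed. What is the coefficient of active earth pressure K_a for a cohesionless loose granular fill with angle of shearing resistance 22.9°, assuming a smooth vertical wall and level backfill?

K_a = (1 − sin φ)/(1 + sin φ) = (1 − sin 22.9°)/(1 + sin 22.9°) = 0.4398.

0.440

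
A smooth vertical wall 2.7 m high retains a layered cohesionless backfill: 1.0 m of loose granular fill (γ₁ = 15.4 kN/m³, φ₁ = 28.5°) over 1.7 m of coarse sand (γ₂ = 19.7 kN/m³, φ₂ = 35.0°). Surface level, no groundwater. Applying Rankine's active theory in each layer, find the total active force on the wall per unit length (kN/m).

K_a1 = tan²(45°−28.5°/2) = 0.3540; K_a2 = tan²(45°−35.0°/2) = 0.2710.
Layer 1: σ at base = K_a1 γ₁ h₁ = 5.451 kPa; P₁ = ½×5.451×1.0 = 2.725.
Layer 2: σ_v at top = γ₁h₁ = 15.40; σ_h top = K_a2×15.40 = 4.173; σ_h base = K_a2×(15.40+19.7×1.7) = 13.25.
P₂ = ½(4.173+13.25)×1.7 = 14.81. Total P_a = 2.725+14.81 = 17.53 kN/m.

17.5 kN/m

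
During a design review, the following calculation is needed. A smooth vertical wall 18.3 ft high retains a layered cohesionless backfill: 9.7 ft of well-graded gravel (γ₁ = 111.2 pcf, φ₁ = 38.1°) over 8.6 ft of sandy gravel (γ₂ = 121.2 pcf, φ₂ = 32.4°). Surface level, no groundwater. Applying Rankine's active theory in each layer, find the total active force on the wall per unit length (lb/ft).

5400 lb/ft

K_a1 = tan²(45°−38.1°/2) = 0.2368; K_a2 = tan²(45°−32.4°/2) = 0.3022.
Layer 1: σ at base = K_a1 γ₁ h₁ = 255.5 psf; P₁ = ½×255.5×9.7 = 1239.
Layer 2: σ_v at top = γ₁h₁ = 1079; σ_h top = K_a2×1079 = 326.0; σ_h base = K_a2×(1079+121.2×8.6) = 641.0.
P₂ = ½(326.0+641.0)×8.6 = 4158. Total P_a = 1239+4158 = 5397 lb/ft.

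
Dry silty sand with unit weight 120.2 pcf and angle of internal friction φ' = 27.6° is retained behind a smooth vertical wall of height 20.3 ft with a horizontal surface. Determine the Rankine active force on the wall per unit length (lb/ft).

K_a = tan²(45° − φ/2) = 0.3668.
P_a = ½ K_a γ H² = 0.5 × 0.3668 × 120.2 × 20.3² = 9084 lb/ft.

9080 lb/ft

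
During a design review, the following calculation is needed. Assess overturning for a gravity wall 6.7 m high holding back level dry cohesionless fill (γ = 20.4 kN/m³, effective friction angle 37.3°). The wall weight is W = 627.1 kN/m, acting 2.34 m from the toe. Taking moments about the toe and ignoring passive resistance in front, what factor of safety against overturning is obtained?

K_a = tan²(45° − 37.3°/2) = 0.2453.
P_a = ½K_aγH² = 0.5×0.2453×20.4×6.7² = 112.3 kN/m, acting at H/3 = 2.233 m above the base.
Overturning moment M_o = P_a × H/3 = 112.3 × 2.233 = 250.9.
Resisting moment M_r = W × 2.34 = 627.1 × 2.34 = 1467.
FS_overturning = M_r/M_o = 1467/250.9 = 5.849.

5.85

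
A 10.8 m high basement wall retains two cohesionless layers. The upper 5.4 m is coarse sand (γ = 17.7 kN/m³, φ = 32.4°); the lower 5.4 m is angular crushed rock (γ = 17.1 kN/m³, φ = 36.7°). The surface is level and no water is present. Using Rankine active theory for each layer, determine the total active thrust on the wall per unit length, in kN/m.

K_a1 = tan²(45°−32.4°/2) = 0.3022; K_a2 = tan²(45°−36.7°/2) = 0.2519.
Layer 1: σ at base = K_a1 γ₁ h₁ = 28.89 kPa; P₁ = ½×28.89×5.4 = 78.00.
Layer 2: σ_v at top = γ₁h₁ = 95.58; σ_h top = K_a2×95.58 = 24.07; σ_h base = K_a2×(95.58+17.1×5.4) = 47.33.
P₂ = ½(24.07+47.33)×5.4 = 192.8. Total P_a = 78.00+192.8 = 270.8 kN/m.

271 kN/m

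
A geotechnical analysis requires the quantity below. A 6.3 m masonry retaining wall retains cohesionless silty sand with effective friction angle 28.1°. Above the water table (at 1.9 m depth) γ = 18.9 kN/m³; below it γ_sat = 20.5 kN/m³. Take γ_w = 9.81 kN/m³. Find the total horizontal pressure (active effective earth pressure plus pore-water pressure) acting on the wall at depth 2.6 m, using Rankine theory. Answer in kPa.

22.5 kPa

K_a = (1 − sin φ)/(1 + sin φ) = 0.3596.
γ' = 20.5 − 9.81 = 10.69 kN/m³.
Effective vertical stress at 2.6 m: σ'_v = 18.9×1.9 + 10.69×0.700 = 43.39 kPa.
σ'_h = K_a σ'_v = 0.3596 × 43.39 = 15.60 kPa; u = γ_w × 0.700 = 6.867 kPa.
Total σ_h = 15.60 + 6.867 = 22.47 kPa.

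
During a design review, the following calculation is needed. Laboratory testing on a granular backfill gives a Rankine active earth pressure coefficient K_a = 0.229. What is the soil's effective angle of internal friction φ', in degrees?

K_a = tan²(45° − φ/2) ⇒ 45° − φ/2 = arctan(√0.229) = 25.57°.
φ = 2(45° − 25.57°) = 38.85°.

38.9°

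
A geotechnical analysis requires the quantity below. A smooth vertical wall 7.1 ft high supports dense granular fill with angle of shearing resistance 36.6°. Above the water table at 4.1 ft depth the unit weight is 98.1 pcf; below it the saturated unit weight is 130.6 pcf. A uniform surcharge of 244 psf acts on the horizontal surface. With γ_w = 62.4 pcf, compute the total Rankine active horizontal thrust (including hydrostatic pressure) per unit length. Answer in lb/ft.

K_a = tan²(45° − φ/2) = 0.2530.
γ' = 130.6 − 62.4 = 68.20 pcf. h₂ = H − d_w = 3.0 ft.
σ'_h: at surface K_a·q = 61.72; at WT K_a(q+γd_w) = 163.5; at base K_a(q+γd_w+γ'h₂) = 215.2 psf.
P₁ = ½(61.72+163.5)×4.1 = 461.6; P₂ = ½(163.5+215.2)×3.0 = 568.0; P_w = ½γ_w h₂² = 280.8.
Total = 461.6+568.0+280.8 = 1310 lb/ft.

1310 lb/ft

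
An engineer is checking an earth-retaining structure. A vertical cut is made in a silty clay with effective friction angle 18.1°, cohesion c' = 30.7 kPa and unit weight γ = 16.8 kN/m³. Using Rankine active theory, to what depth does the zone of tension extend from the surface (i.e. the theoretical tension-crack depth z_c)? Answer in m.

K_a = tan²(45° − 18.1°/2) = 0.5259; √K_a = 0.7252.
The active pressure is zero where K_a γ z = 2c√K_a, so z_c = 2c/(γ√K_a) = 2×30.7/(16.8×0.7252) = 5.040 m.

5.04 m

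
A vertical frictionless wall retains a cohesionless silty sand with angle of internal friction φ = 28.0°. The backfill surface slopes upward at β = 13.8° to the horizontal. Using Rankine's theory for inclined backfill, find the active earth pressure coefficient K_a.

0.400

K_a = cos β · (cos β − √(cos²β − cos²φ)) / (cos β + √(cos²β − cos²φ)).
cos β = 0.9711, cos φ = 0.8829, √(cos²β − cos²φ) = 0.4044.
K_a = 0.9711 × (0.9711 − 0.4044)/(0.9711 + 0.4044) = 0.4002.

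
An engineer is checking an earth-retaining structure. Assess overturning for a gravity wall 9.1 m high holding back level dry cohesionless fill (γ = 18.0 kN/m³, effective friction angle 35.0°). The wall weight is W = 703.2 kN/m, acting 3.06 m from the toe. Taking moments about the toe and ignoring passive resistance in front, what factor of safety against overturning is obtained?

K_a = tan²(45° − 35.0°/2) = 0.2710.
P_a = ½K_aγH² = 0.5×0.2710×18.0×9.1² = 202.0 kN/m, acting at H/3 = 3.033 m above the base.
Overturning moment M_o = P_a × H/3 = 202.0 × 3.033 = 612.6.
Resisting moment M_r = W × 3.06 = 703.2 × 3.06 = 2152.
FS_overturning = M_r/M_o = 2152/612.6 = 3.512.

3.51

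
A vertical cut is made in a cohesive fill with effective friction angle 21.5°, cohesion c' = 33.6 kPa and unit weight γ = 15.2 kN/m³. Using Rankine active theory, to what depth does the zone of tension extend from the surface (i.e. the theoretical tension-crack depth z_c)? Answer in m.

K_a = tan²(45° − 21.5°/2) = 0.4636; √K_a = 0.6809.
The active pressure is zero where K_a γ z = 2c√K_a, so z_c = 2c/(γ√K_a) = 2×33.6/(15.2×0.6809) = 6.493 m.

6.49 m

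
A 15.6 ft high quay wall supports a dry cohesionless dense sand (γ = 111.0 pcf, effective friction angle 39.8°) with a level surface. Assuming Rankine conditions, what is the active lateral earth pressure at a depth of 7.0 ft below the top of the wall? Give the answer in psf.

170 psf

K_a = (1 − sin φ)/(1 + sin φ) = 0.2194.
σ_h = K_a γ z = 0.2194 × 111.0 × 7.0 = 170.5 psf.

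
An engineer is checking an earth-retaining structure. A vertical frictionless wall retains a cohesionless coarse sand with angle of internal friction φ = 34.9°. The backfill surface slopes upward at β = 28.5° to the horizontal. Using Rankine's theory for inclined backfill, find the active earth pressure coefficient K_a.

K_a = cos β · (cos β − √(cos²β − cos²φ)) / (cos β + √(cos²β − cos²φ)).
cos β = 0.8788, cos φ = 0.8202, √(cos²β − cos²φ) = 0.3157.
K_a = 0.8788 × (0.8788 − 0.3157)/(0.8788 + 0.3157) = 0.4143.

0.414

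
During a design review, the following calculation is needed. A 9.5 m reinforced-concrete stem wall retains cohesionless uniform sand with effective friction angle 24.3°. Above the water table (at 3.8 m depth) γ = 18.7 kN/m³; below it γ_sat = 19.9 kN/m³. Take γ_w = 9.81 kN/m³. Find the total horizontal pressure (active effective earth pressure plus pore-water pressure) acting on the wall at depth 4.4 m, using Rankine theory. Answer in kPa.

K_a = (1 − sin φ)/(1 + sin φ) = 0.4169.
γ' = 19.9 − 9.81 = 10.09 kN/m³.
Effective vertical stress at 4.4 m: σ'_v = 18.7×3.8 + 10.09×0.600 = 77.11 kPa.
σ'_h = K_a σ'_v = 0.4169 × 77.11 = 32.15 kPa; u = γ_w × 0.600 = 5.886 kPa.
Total σ_h = 32.15 + 5.886 = 38.04 kPa.

38.0 kPa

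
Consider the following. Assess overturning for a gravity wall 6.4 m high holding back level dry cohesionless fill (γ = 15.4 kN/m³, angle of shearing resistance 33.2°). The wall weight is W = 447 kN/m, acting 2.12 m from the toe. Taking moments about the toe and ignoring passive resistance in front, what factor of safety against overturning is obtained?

4.82

K_a = tan²(45° − 33.2°/2) = 0.2924.
P_a = ½K_aγH² = 0.5×0.2924×15.4×6.4² = 92.21 kN/m, acting at H/3 = 2.133 m above the base.
Overturning moment M_o = P_a × H/3 = 92.21 × 2.133 = 196.7.
Resisting moment M_r = W × 2.12 = 447 × 2.12 = 947.6.
FS_overturning = M_r/M_o = 947.6/196.7 = 4.818.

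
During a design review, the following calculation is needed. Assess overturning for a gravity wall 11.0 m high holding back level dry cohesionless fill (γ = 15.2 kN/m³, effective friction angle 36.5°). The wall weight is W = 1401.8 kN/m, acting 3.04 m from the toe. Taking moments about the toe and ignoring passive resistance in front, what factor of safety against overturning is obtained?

K_a = tan²(45° − 36.5°/2) = 0.2541.
P_a = ½K_aγH² = 0.5×0.2541×15.2×11.0² = 233.6 kN/m, acting at H/3 = 3.667 m above the base.
Overturning moment M_o = P_a × H/3 = 233.6 × 3.667 = 856.6.
Resisting moment M_r = W × 3.04 = 1401.8 × 3.04 = 4261.
FS_overturning = M_r/M_o = 4261/856.6 = 4.975.

4.97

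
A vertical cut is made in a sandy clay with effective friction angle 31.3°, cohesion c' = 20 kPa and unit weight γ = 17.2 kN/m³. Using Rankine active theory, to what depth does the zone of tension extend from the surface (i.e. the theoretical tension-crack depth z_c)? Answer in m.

K_a = tan²(45° − 31.3°/2) = 0.3162; √K_a = 0.5623.
The active pressure is zero where K_a γ z = 2c√K_a, so z_c = 2c/(γ√K_a) = 2×20/(17.2×0.5623) = 4.136 m.

4.14 m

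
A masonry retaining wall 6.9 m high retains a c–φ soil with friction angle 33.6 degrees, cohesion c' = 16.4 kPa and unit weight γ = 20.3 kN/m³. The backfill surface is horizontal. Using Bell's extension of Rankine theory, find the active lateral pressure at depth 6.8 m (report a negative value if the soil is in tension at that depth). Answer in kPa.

22.1 kPa

K_a = (1 − sin φ)/(1 + sin φ) = 0.2875.
σ_a = K_a γ z − 2c√K_a = 0.2875×20.3×6.8 − 2×16.4×0.5362 = 22.10 kPa.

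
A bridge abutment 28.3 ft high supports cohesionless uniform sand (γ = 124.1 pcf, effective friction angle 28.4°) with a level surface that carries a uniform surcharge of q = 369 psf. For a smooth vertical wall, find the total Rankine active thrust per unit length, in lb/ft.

21400 lb/ft

K_a = tan²(45° − φ/2) = 0.3554.
Soil triangle: ½ K_a γ H² = 0.5×0.3554×124.1×28.3² = 17660 lb/ft.
Surcharge rectangle: K_a q H = 0.3554×369×28.3 = 3711 lb/ft.
Total = 17660 + 3711 = 21370 lb/ft.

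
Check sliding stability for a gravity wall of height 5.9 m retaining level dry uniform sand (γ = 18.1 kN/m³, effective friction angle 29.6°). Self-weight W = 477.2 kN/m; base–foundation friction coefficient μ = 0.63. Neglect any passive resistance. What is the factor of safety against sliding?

K_a = tan²(45° − 29.6°/2) = 0.3387.
P_a = ½K_aγH² = 0.5×0.3387×18.1×5.9² = 106.7 kN/m, acting at H/3 = 1.967 m above the base.
FS_sliding = μW / P_a = 0.63×477.2 / 106.7 = 2.817.

2.82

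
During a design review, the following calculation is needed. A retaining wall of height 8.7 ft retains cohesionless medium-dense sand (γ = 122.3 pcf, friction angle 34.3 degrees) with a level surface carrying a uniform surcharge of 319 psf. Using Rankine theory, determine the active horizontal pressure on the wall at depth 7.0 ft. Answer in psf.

328 psf

K_a = (1 − sin φ)/(1 + sin φ) = 0.2792.
σ_v = γz + q = 122.3 × 7.0 + 319 = 1175 psf.
σ_h = K_a σ_v = 0.2792 × 1175 = 328.0 psf.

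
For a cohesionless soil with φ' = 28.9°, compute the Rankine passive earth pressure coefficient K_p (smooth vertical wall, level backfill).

2.87

K_p = (1 + sin φ)/(1 − sin φ) = tan²(45° + 28.9°/2) = 2.871.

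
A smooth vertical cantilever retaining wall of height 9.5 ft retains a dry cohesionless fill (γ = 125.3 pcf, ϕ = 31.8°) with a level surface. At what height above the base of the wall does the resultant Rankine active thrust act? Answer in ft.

K_a = 0.3098.
The pressure distribution is triangular, so the resultant acts at H/3 above the base = 9.5/3 = 3.167 ft.

3.17 ft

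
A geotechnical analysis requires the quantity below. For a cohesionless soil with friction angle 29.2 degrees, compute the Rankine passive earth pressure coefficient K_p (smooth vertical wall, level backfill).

K_p = (1 + sin φ)/(1 − sin φ) = tan²(45° + 29.2°/2) = 2.905.

2.91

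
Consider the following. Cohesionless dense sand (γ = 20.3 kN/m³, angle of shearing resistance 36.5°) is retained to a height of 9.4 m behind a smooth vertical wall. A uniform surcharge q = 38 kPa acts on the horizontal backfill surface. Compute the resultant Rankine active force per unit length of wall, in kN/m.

319 kN/m

K_a = tan²(45° − φ/2) = 0.2541.
Soil triangle: ½ K_a γ H² = 0.5×0.2541×20.3×9.4² = 227.9 kN/m.
Surcharge rectangle: K_a q H = 0.2541×38×9.4 = 90.75 kN/m.
Total = 227.9 + 90.75 = 318.6 kN/m.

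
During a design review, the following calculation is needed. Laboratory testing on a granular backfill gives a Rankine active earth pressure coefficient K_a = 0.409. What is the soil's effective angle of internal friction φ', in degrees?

K_a = tan²(45° − φ/2) ⇒ 45° − φ/2 = arctan(√0.409) = 32.60°.
φ = 2(45° − 32.60°) = 24.80°.

24.8°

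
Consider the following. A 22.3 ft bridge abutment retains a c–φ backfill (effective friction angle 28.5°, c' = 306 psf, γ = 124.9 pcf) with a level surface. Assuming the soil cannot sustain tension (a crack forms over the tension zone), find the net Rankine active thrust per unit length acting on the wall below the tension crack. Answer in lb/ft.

K_a = 0.3540; √K_a = 0.5949.
Tension-crack depth z_c = 2c/(γ√K_a) = 2×306/(124.9×0.5949) = 8.236 ft.
σ_a at base = K_a γ H − 2c√K_a = 0.3540×124.9×22.3 − 2×306×0.5949 = 621.7 psf.
P_a = ½ × 621.7 × (H − z_c) = 0.5×621.7×14.06 = 4372 lb/ft.

4370 lb/ft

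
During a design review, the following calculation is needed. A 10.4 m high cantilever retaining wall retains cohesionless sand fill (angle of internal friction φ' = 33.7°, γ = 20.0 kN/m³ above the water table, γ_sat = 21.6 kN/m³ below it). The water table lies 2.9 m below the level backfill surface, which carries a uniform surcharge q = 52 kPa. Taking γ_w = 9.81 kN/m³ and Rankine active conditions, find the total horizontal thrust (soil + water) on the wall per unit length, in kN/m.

K_a = tan²(45° − φ/2) = 0.2863.
γ' = 21.6 − 9.81 = 11.79 kN/m³. h₂ = H − d_w = 7.5 m.
σ'_h: at surface K_a·q = 14.89; at WT K_a(q+γd_w) = 31.49; at base K_a(q+γd_w+γ'h₂) = 56.81 kPa.
P₁ = ½(14.89+31.49)×2.9 = 67.25; P₂ = ½(31.49+56.81)×7.5 = 331.1; P_w = ½γ_w h₂² = 275.9.
Total = 67.25+331.1+275.9 = 674.3 kN/m.

674 kN/m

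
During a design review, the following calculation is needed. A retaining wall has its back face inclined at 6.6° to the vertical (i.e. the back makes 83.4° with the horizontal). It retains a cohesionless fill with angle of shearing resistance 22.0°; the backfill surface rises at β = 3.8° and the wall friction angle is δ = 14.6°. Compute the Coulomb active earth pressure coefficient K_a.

K_a = sin²(α+φ) / [sin²α · sin(α−δ) · (1 + √{sin(φ+δ)sin(φ−β) / (sin(α−δ)sin(α+β))})²].
With α = 83.4°, φ = 22.0°, δ = 14.6°, β = 3.8°: K_a = 0.4824.

0.482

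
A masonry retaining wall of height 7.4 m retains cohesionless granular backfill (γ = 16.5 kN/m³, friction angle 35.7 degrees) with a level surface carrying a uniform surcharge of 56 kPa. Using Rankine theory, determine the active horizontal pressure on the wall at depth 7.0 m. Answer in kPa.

45.1 kPa

K_a = (1 − sin φ)/(1 + sin φ) = 0.2630.
σ_v = γz + q = 16.5 × 7.0 + 56 = 171.5 kPa.
σ_h = K_a σ_v = 0.2630 × 171.5 = 45.10 kPa.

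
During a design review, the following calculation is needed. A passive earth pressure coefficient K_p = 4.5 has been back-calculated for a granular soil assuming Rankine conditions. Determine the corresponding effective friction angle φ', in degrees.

K_p = (1+sin φ)/(1−sin φ) ⇒ sin φ = (K_p − 1)/(K_p + 1) = 0.6364.
φ = arcsin(0.6364) = 39.52°.

39.5°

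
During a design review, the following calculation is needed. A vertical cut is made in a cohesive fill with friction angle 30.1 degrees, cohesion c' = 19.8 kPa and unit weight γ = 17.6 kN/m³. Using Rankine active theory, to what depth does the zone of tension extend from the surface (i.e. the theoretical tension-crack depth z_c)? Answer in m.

K_a = tan²(45° − 30.1°/2) = 0.3320; √K_a = 0.5762.
The active pressure is zero where K_a γ z = 2c√K_a, so z_c = 2c/(γ√K_a) = 2×19.8/(17.6×0.5762) = 3.905 m.

3.90 m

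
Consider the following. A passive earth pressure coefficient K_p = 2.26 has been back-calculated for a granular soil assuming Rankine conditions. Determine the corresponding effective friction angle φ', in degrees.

K_p = (1+sin φ)/(1−sin φ) ⇒ sin φ = (K_p − 1)/(K_p + 1) = 0.3865.
φ = arcsin(0.3865) = 22.74°.

22.7°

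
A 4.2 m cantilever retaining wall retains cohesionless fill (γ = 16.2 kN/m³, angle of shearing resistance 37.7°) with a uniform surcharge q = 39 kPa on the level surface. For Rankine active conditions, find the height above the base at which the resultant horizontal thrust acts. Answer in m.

K_a = 0.2411.
Triangular part P₁ = ½K_aγH² = 34.44 at H/3 = 1.400 m; rectangular part P₂ = K_a q H = 39.49 at H/2 = 2.100 m.
ȳ = (P₁·1.400 + P₂·2.100)/(P₁+P₂) = 1.774 m.

1.77 m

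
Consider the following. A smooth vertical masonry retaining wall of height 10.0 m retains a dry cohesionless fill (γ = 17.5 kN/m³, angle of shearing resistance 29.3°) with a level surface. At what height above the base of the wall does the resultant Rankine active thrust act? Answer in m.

3.33 m

K_a = 0.3428.
The pressure distribution is triangular, so the resultant acts at H/3 above the base = 10.0/3 = 3.333 m.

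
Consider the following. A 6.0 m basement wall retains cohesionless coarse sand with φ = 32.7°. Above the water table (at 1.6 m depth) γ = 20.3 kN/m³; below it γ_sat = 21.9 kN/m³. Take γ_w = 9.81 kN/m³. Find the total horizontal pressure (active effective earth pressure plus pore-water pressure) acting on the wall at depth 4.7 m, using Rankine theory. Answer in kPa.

K_a = (1 − sin φ)/(1 + sin φ) = 0.2985.
γ' = 21.9 − 9.81 = 12.09 kN/m³.
Effective vertical stress at 4.7 m: σ'_v = 20.3×1.6 + 12.09×3.10 = 69.96 kPa.
σ'_h = K_a σ'_v = 0.2985 × 69.96 = 20.88 kPa; u = γ_w × 3.10 = 30.41 kPa.
Total σ_h = 20.88 + 30.41 = 51.29 kPa.

51.3 kPa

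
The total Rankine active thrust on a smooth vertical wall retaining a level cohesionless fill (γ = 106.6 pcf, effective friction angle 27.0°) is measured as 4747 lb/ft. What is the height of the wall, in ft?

15.4 ft

K_a = 0.3755. P_a = ½ K_a γ H² ⇒ H = √(2P_a/(K_a γ)).
H = √(2×4747/(0.3755×106.6)) = 15.40 ft.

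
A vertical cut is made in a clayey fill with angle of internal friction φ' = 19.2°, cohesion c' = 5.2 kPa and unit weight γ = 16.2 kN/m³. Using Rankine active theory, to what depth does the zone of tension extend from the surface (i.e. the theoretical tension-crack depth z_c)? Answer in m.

0.903 m

K_a = tan²(45° − 19.2°/2) = 0.5050; √K_a = 0.7107.
The active pressure is zero where K_a γ z = 2c√K_a, so z_c = 2c/(γ√K_a) = 2×5.2/(16.2×0.7107) = 0.9033 m.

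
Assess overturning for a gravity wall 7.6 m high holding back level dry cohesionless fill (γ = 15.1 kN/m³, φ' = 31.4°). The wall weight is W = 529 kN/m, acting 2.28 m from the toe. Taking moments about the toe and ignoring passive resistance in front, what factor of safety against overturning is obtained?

K_a = tan²(45° − 31.4°/2) = 0.3149.
P_a = ½K_aγH² = 0.5×0.3149×15.1×7.6² = 137.3 kN/m, acting at H/3 = 2.533 m above the base.
Overturning moment M_o = P_a × H/3 = 137.3 × 2.533 = 347.9.
Resisting moment M_r = W × 2.28 = 529 × 2.28 = 1206.
FS_overturning = M_r/M_o = 1206/347.9 = 3.467.

3.47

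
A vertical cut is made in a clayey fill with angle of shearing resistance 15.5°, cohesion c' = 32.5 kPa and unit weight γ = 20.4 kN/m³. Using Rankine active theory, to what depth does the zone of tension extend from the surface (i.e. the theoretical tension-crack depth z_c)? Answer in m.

K_a = tan²(45° − 15.5°/2) = 0.5782; √K_a = 0.7604.
The active pressure is zero where K_a γ z = 2c√K_a, so z_c = 2c/(γ√K_a) = 2×32.5/(20.4×0.7604) = 4.190 m.

4.19 m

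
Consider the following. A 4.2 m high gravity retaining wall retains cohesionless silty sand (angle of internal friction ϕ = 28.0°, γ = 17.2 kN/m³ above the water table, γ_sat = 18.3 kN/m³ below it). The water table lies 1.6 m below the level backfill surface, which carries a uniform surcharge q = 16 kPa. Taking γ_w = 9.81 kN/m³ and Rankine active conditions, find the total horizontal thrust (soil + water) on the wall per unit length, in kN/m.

102 kN/m

K_a = tan²(45° − φ/2) = 0.3610.
γ' = 18.3 − 9.81 = 8.490 kN/m³. h₂ = H − d_w = 2.6 m.
σ'_h: at surface K_a·q = 5.777; at WT K_a(q+γd_w) = 15.71; at base K_a(q+γd_w+γ'h₂) = 23.68 kPa.
P₁ = ½(5.777+15.71)×1.6 = 17.19; P₂ = ½(15.71+23.68)×2.6 = 51.21; P_w = ½γ_w h₂² = 33.16.
Total = 17.19+51.21+33.16 = 101.6 kN/m.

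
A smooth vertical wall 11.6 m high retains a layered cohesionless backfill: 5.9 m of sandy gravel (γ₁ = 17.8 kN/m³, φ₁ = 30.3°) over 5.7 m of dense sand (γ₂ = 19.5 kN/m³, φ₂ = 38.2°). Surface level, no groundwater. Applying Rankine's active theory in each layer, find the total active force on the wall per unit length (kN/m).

K_a1 = tan²(45°−30.3°/2) = 0.3293; K_a2 = tan²(45°−38.2°/2) = 0.2358.
Layer 1: σ at base = K_a1 γ₁ h₁ = 34.59 kPa; P₁ = ½×34.59×5.9 = 102.0.
Layer 2: σ_v at top = γ₁h₁ = 105.0; σ_h top = K_a2×105.0 = 24.76; σ_h base = K_a2×(105.0+19.5×5.7) = 50.97.
P₂ = ½(24.76+50.97)×5.7 = 215.8. Total P_a = 102.0+215.8 = 317.9 kN/m.

318 kN/m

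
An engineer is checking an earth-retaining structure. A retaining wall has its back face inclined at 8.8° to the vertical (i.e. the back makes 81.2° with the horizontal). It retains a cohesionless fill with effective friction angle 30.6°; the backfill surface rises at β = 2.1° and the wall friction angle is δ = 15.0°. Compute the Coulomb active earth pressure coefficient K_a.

0.371

K_a = sin²(α+φ) / [sin²α · sin(α−δ) · (1 + √{sin(φ+δ)sin(φ−β) / (sin(α−δ)sin(α+β))})²].
With α = 81.2°, φ = 30.6°, δ = 15.0°, β = 2.1°: K_a = 0.3710.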